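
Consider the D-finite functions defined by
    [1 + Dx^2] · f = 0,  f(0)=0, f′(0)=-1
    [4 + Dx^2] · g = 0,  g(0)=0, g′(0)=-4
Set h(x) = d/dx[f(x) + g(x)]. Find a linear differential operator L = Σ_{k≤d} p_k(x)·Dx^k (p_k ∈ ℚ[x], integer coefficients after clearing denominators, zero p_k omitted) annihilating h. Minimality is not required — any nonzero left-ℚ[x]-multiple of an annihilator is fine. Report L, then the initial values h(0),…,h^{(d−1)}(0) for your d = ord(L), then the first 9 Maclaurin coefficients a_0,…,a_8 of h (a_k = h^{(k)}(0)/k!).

f: a_k = 0, -1, 0, 1/6, 0, -1/120, 0, 1/5040, 0, …
g: a_k = 0, -4, 0, 8/3, 0, -8/15, 0, 16/315, 0, …
h₀=f+g: left-lcm gives L₀, ord ≤ 4.
Derive L from L₀ (diff closure).
L = 4 + 5·Dx^2 + Dx^4  (order 4).
h: a_k = -5, 0, 17/2, 0, -65/24, 0, 257/720, 0, -205/8064, …
ICs: h(0) = -5, h′(0) = 0, h′′(0) = 17, h′′′(0) = 0.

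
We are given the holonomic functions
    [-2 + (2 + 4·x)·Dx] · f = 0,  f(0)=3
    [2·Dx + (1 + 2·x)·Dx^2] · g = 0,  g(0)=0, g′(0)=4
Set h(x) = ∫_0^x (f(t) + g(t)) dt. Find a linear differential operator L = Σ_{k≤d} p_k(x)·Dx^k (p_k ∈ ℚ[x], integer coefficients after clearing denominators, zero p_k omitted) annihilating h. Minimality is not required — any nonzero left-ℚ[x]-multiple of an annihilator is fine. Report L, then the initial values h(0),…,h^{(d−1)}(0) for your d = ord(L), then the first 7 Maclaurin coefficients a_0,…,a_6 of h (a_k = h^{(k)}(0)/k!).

f: a_k = 3, 3, -3/2, 3/2, -15/8, 21/8, -63/16, …
g: a_k = 0, 4, -4, 16/3, -8, 64/5, -64/3, …
h₀=f+g: left-lcm gives L₀, ord ≤ 3.
∫: right-multiply L₀ by Dx.
L = 2·Dx^2 + (5 + 10·x)·Dx^3 + (1 + 4·x + 4·x^2)·Dx^4  (order 4).
h: a_k = 0, 3, 7/2, -11/6, 41/24, -79/40, 617/240, …
ICs: h(0) = 0, h′(0) = 3, h′′(0) = 7, h′′′(0) = -11.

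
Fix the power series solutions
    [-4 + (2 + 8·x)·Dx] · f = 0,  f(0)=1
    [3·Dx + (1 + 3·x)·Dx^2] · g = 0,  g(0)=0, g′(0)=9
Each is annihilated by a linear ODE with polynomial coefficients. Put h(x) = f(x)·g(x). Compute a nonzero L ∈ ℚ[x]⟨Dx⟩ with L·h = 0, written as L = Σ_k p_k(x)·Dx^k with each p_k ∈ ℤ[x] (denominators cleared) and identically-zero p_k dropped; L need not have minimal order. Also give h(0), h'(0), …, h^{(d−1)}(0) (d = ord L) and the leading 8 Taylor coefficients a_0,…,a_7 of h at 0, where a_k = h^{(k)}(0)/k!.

f: a_k = 1, 2, -2, 4, -10, 28, -84, 264, …
g: a_k = 0, 9, -27/2, 27, -243/4, 729/5, -729/2, 6561/7, …
L₀ := L_f ⊗_s L_g (sym. prod.), ord ≤ 2.
L = (6 + 12·x) + (-1 - 4·x)·Dx + (1 + 11·x + 40·x^2 + 48·x^3)·Dx^2  (order 2).
h: a_k = 0, 9, 9/2, -18, 225/4, -1737/10, 2718/5, -60561/35, …
ICs: h(0) = 0, h′(0) = 9.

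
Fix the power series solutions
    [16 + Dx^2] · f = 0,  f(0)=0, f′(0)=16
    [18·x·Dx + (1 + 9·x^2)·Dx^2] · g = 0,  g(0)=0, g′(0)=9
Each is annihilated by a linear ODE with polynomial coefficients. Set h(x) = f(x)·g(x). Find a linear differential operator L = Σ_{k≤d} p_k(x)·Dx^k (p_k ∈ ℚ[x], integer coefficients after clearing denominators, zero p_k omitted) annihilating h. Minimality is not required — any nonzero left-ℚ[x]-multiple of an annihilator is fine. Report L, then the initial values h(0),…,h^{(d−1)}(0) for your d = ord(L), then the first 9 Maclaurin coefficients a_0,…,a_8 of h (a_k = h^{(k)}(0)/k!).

L = (20800 + 494784·x^2 + 2923776·x^4 + 11943936·x^6 + 26873856·x^8) + (19584·x + 342144·x^3 + 2239488·x^5 + 6718464·x^7)·Dx + (1700 + 42732·x^2 + 318816·x^4 + 1492992·x^6 + 3359232·x^8)·Dx^2 + (1224·x + 21384·x^3 + 139968·x^5 + 419904·x^7)·Dx^3 + (25 + 738·x^2 + 8505·x^4 + 46656·x^6 + 104976·x^8)·Dx^4  (order 4).
h: a_k = 0, 0, 144, 0, -816, 0, 3792, 0, -22256, …
ICs: h(0) = 0, h′(0) = 0, h′′(0) = 288, h′′′(0) = 0.

f: a_k = 0, 16, 0, -128/3, 0, 512/15, 0, -4096/315, 0, …
g: a_k = 0, 9, 0, -27, 0, 729/5, 0, -6561/7, 0, …
L₀ := L_f ⊗_s L_g (sym. prod.), ord ≤ 4.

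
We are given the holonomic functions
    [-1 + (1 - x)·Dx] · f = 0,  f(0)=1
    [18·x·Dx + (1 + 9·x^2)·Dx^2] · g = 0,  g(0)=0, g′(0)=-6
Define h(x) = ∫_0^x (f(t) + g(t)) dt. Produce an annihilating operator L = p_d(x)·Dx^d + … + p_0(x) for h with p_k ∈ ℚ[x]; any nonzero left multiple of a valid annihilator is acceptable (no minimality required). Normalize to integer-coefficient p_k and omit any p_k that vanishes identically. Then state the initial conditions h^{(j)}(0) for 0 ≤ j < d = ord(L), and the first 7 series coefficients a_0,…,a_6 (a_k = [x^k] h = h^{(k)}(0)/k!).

f: a_k = 1, 1, 1, 1, 1, 1, 1, …
g: a_k = 0, -6, 0, 18, 0, -486/5, 0, …
f+g: L₀ = lclm(L_f,L_g), ord ≤ 1+2.
h=∫₀ˣh₀: take L = L₀·Dx.
L = (-18 + 72·x + 486·x^2)·Dx^2 + (12 - 18·x - 180·x^2 + 486·x^3)·Dx^3 + (-1 - 8·x - 72·x^3 + 81·x^4)·Dx^4  (order 4).
h: a_k = 0, 1, -5/2, 1/3, 19/4, 1/5, -481/30, …
ICs: h(0) = 0, h′(0) = 1, h′′(0) = -5, h′′′(0) = 2.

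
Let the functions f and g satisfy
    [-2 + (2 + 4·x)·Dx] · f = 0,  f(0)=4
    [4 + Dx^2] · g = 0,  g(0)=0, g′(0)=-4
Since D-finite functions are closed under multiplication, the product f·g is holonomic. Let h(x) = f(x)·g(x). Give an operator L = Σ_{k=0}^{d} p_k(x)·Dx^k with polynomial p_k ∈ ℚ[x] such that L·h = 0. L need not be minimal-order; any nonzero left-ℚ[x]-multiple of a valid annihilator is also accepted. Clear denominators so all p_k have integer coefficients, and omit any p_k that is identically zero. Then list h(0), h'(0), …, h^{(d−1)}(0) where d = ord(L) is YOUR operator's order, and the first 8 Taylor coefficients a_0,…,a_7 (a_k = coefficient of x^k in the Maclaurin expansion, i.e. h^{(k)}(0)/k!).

f: a_k = 4, 4, -2, 2, -5/2, 7/2, -21/4, 33/4, …
g: a_k = 0, -4, 0, 8/3, 0, -8/15, 0, 16/315, …
f·g: L₀ = L_f ⊗_s L_g, ord ≤ 1·2.
L = (7 + 16·x + 16·x^2) + (-2 - 4·x)·Dx + (1 + 4·x + 4·x^2)·Dx^2  (order 2).
h: a_k = 0, -16, -16, 56/3, 8/3, 38/15, -54/5, 983/63, …
ICs: h(0) = 0, h′(0) = -16.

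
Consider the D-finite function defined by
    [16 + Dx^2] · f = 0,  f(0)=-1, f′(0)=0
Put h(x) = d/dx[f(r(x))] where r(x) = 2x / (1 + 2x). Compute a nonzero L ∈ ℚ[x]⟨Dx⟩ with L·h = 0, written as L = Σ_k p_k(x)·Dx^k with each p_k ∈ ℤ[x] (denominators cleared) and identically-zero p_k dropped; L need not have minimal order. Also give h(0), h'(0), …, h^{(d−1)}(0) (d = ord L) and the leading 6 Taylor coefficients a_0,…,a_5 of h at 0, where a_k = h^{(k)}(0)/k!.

f: a_k = -1, 0, 8, 0, -32/3, 0, …
L₀ from L_f via x↦r, Dx↦r'^{-1}Dx.
h₀' ⇒ L via d/dx closure of L₀.
L = (88 + 96·x + 96·x^2) + (12 + 72·x + 144·x^2 + 96·x^3)·Dx + (1 + 8·x + 24·x^2 + 32·x^3 + 16·x^4)·Dx^2  (order 2).
h: a_k = 0, 64, -384, 2560/3, 5120/3, -351232/15, …
ICs: h(0) = 0, h′(0) = 64.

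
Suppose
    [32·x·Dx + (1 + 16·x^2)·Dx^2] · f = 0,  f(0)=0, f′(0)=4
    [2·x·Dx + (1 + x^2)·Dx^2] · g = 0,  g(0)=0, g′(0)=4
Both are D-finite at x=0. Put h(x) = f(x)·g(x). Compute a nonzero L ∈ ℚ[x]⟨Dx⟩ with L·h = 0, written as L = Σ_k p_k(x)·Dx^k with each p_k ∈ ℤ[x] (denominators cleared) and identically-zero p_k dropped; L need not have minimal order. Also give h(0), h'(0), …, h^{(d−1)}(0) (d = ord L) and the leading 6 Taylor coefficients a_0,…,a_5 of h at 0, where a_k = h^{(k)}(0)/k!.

f: a_k = 0, 4, 0, -64/3, 0, 1024/5, …
g: a_k = 0, 4, 0, -4/3, 0, 4/5, …
Sym-product of L_f,L_g gives L₀ (≤ ord 4).
L = (-384·x - 10880·x^3 - 16384·x^5 + 34816·x^7 + 98304·x^9)·Dx + (-68 - 3916·x^2 - 19584·x^4 - 14336·x^6 + 121856·x^8 + 147456·x^10)·Dx^2 + (-136·x - 2632·x^3 - 6528·x^5 + 16448·x^7 + 69632·x^9 + 49152·x^11)·Dx^3 + (-1 - 34·x^2 - 305·x^4 + 4880·x^8 + 8704·x^10 + 4096·x^12)·Dx^4  (order 4).
h: a_k = 0, 0, 16, 0, -272/3, 0, …
ICs: h(0) = 0, h′(0) = 0, h′′(0) = 32, h′′′(0) = 0.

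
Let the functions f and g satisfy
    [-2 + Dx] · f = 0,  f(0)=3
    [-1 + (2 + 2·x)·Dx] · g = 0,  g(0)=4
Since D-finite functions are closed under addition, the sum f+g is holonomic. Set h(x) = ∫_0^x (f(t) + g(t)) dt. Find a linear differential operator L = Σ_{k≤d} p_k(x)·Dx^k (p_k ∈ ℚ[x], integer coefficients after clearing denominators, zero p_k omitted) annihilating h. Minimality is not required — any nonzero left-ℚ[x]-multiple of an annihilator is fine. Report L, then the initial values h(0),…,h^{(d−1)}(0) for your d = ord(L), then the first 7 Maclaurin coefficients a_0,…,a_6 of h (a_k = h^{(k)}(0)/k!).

L = (10 + 8·x)·Dx + (-17 - 32·x - 16·x^2)·Dx^2 + (6 + 14·x + 8·x^2)·Dx^3  (order 3).
h: a_k = 0, 7, 4, 11/6, 17/16, 59/160, 97/640, …
ICs: h(0) = 0, h′(0) = 7, h′′(0) = 8.

f: a_k = 3, 6, 6, 4, 2, 4/5, 4/15, …
g: a_k = 4, 2, -1/2, 1/4, -5/32, 7/64, -21/256, …
Sum ⇒ L₀ = lclm(L_f,L_g) in ℚ(x)⟨Dx⟩.
Integrate: L := L₀·Dx.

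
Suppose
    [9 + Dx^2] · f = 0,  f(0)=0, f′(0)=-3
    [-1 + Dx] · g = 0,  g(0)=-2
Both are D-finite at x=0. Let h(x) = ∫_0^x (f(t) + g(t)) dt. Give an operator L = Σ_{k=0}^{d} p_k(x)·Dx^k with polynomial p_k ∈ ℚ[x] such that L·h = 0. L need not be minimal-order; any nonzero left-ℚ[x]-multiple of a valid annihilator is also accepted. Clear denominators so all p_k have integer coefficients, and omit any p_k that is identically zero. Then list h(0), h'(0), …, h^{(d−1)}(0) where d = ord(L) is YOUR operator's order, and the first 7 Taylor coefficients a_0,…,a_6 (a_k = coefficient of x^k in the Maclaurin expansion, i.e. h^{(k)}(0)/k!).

f: a_k = 0, -3, 0, 9/2, 0, -81/40, 0, …
g: a_k = -2, -2, -1, -1/3, -1/12, -1/60, -1/360, …
h₀=f+g: left-lcm gives L₀, ord ≤ 3.
∫: right-multiply L₀ by Dx.
L = -9·Dx + 9·Dx^2 - Dx^3 + Dx^4  (order 4).
h: a_k = 0, -2, -5/2, -1/3, 25/24, -1/60, -49/144, …
ICs: h(0) = 0, h′(0) = -2, h′′(0) = -5, h′′′(0) = -2.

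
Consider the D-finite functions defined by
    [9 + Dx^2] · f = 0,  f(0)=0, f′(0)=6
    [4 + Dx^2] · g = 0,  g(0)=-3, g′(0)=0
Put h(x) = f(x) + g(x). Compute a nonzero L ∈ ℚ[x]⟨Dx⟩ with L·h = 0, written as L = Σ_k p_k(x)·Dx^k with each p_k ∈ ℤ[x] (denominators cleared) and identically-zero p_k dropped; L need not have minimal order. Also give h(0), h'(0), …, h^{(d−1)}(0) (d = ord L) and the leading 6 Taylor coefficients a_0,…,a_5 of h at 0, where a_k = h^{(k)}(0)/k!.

f: a_k = 0, 6, 0, -9, 0, 81/20, …
g: a_k = -3, 0, 6, 0, -2, 0, …
L₀ := lclm(L_f,L_g); ord L₀ ≤ 2+2.
L = 36 + 13·Dx^2 + Dx^4  (order 4).
h: a_k = -3, 6, 6, -9, -2, 81/20, …
ICs: h(0) = -3, h′(0) = 6, h′′(0) = 12, h′′′(0) = -54.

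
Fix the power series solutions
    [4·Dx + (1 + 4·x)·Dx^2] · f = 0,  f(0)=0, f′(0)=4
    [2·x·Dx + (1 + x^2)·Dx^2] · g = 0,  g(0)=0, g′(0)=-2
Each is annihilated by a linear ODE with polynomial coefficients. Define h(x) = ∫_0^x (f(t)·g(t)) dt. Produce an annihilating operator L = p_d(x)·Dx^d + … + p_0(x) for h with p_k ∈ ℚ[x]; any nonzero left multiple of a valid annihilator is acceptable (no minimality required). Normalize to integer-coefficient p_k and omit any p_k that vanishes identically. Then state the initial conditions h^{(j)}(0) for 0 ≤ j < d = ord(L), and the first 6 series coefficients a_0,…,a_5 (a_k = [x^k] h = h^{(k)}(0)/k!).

L = (144 + 896·x + 560·x^2 + 2304·x^3 + 1920·x^4 + 3328·x^5 + 256·x^7)·Dx^2 + (132 + 304·x + 2252·x^2 + 4144·x^3 + 8896·x^4 + 5952·x^5 + 8960·x^6 + 192·x^7 + 896·x^8)·Dx^3 + (72 + 376·x + 912·x^2 + 2808·x^3 + 3720·x^4 + 6288·x^5 + 3072·x^6 + 4368·x^7 + 192·x^8 + 512·x^9)·Dx^4 + (5 + 48·x + 178·x^2 + 416·x^3 + 729·x^4 + 720·x^5 + 1008·x^6 + 384·x^7 + 516·x^8 + 32·x^9 + 64·x^10)·Dx^5  (order 5).
h: a_k = 0, 0, 0, -8/3, 4, -8, …
ICs: h(0) = 0, h′(0) = 0, h′′(0) = 0, h′′′(0) = -16, h′′′′(0) = 96.

f: a_k = 0, 4, -8, 64/3, -64, 1024/5, …
g: a_k = 0, -2, 0, 2/3, 0, -2/5, …
f·g: L₀ = L_f ⊗_s L_g, ord ≤ 2·2.
Integrate: L := L₀·Dx.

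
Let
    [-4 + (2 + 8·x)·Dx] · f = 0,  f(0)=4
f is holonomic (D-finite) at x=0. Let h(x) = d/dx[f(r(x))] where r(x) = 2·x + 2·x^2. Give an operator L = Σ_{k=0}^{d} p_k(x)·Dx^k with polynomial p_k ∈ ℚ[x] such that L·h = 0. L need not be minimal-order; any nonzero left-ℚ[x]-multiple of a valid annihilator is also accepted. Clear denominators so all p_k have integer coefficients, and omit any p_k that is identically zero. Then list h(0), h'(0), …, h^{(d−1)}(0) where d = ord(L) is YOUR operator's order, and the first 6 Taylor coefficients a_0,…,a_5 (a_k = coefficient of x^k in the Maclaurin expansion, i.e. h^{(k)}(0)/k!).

L = -2 + (-1 - 10·x - 24·x^2 - 16·x^3)·Dx  (order 1).
h: a_k = 16, -32, 192, -1152, 7040, -43776, …
ICs: h(0) = 16.

f: a_k = 4, 8, -8, 16, -40, 112, …
f∘r: x↦r, Dx↦Dx/r' in L_f ⇒ L₀.
h=h₀': d/dx-closure on L₀ ⇒ L.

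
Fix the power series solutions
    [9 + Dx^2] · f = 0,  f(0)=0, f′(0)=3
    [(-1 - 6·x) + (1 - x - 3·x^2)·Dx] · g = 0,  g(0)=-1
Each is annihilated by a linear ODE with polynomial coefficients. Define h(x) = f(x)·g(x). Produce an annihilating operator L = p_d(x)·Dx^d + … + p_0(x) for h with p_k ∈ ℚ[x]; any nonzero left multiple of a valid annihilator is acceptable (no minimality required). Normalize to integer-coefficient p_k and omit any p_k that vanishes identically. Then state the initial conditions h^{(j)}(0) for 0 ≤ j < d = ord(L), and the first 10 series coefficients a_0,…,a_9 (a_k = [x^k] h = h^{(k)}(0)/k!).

L = (-3 + 9·x + 27·x^2) + (2 + 12·x)·Dx + (-1 + x + 3·x^2)·Dx^2  (order 2).
h: a_k = 0, -3, -3, -15/2, -33/2, -1641/40, -3621/40, -119373/560, -54291/112, -1007367/896, …
ICs: h(0) = 0, h′(0) = -3.

f: a_k = 0, 3, 0, -9/2, 0, 81/40, 0, -243/560, 0, 243/4480, …
g: a_k = -1, -1, -4, -7, -19, -40, -97, -217, -508, -1159, …
L₀ := L_f ⊗_s L_g (sym. prod.), ord ≤ 2.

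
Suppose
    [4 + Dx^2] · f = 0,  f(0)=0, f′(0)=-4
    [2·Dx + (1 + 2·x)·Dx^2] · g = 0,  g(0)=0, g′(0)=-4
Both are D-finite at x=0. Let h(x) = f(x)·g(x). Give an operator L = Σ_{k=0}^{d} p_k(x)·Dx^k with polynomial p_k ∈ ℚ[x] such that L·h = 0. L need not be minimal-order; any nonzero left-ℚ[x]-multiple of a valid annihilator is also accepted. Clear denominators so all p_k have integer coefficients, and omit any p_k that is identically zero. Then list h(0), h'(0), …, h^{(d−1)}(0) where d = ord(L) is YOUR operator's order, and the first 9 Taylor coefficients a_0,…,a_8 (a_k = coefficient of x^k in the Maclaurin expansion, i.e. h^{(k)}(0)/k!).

L = (-48 + 192·x + 1216·x^2 + 2048·x^3 + 1024·x^4) + (32 + 320·x + 768·x^2 + 512·x^3)·Dx + (160·x + 672·x^2 + 1024·x^3 + 512·x^4)·Dx^2 + (8 + 80·x + 192·x^2 + 128·x^3)·Dx^3 + (3 + 28·x + 92·x^2 + 128·x^3 + 64·x^4)·Dx^4  (order 4).
h: a_k = 0, 0, 16, -16, 32/3, -64/3, 352/9, -992/15, 7232/63, …
ICs: h(0) = 0, h′(0) = 0, h′′(0) = 32, h′′′(0) = -96.

f: a_k = 0, -4, 0, 8/3, 0, -8/15, 0, 16/315, 0, …
g: a_k = 0, -4, 4, -16/3, 8, -64/5, 64/3, -256/7, 64, …
Product ⇒ symmetric product L₀, ord ≤ 4.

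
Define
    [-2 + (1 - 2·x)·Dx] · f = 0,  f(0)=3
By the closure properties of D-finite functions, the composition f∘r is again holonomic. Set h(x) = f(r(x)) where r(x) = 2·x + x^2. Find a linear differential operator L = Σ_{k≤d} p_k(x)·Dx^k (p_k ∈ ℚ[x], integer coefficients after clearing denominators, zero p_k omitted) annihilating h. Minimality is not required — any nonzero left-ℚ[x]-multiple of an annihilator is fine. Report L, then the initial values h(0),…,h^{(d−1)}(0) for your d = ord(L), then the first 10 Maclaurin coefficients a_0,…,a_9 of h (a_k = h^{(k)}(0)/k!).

f: a_k = 3, 6, 12, 24, 48, 96, 192, 384, 768, 1536, …
L₀ from L_f via x↦r, Dx↦r'^{-1}Dx.
L = (4 + 4·x) + (-1 + 4·x + 2·x^2)·Dx  (order 1).
h: a_k = 3, 12, 54, 240, 1068, 4752, 21144, 94080, 418608, 1862592, …
ICs: h(0) = 3.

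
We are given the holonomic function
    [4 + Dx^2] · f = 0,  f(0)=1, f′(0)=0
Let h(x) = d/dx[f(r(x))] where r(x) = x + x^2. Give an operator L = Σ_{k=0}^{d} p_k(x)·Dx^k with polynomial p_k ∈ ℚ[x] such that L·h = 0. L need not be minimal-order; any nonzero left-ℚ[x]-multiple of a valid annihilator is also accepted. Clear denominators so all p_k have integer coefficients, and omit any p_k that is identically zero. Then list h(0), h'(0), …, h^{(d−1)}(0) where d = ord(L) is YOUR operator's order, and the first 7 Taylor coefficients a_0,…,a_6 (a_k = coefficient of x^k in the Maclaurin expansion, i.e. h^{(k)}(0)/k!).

L = (16 + 32·x + 96·x^2 + 128·x^3 + 64·x^4) + (-6 - 12·x)·Dx + (1 + 4·x + 4·x^2)·Dx^2  (order 2).
h: a_k = 0, -4, -12, -16/3, 40/3, 352/15, 224/15, …
ICs: h(0) = 0, h′(0) = -4.

f: a_k = 1, 0, -2, 0, 2/3, 0, -4/45, …
h₀=f(r): pull back L_f along r ⇒ L₀.
Differentiate: ansatz ord ≤ ord L₀ ⇒ L.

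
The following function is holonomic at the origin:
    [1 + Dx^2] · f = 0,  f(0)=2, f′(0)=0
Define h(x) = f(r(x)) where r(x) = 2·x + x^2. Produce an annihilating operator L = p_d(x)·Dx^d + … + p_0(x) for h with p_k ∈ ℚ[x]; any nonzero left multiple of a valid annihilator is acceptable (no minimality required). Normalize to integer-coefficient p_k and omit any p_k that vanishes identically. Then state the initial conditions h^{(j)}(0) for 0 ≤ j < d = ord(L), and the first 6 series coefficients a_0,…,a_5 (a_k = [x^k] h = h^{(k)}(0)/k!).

L = (4 + 12·x + 12·x^2 + 4·x^3) - Dx + (1 + x)·Dx^2  (order 2).
h: a_k = 2, 0, -4, -4, 1/3, 8/3, …
ICs: h(0) = 2, h′(0) = 0.

f: a_k = 2, 0, -1, 0, 1/12, 0, …
Change of var in L_f (x↦r) gives L₀.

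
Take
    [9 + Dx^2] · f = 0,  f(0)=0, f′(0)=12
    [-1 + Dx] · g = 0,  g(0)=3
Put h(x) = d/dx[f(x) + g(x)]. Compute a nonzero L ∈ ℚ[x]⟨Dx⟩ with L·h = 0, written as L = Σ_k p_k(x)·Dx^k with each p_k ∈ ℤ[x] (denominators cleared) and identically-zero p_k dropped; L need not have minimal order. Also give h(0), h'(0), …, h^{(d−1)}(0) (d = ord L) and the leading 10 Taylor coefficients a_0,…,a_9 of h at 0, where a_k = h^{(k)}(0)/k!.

f: a_k = 0, 12, 0, -18, 0, 81/10, 0, -243/140, 0, 243/1120, …
g: a_k = 3, 3, 3/2, 1/2, 1/8, 1/40, 1/240, 1/1680, 1/13440, 1/120960, …
Sum ⇒ L₀ = lclm(L_f,L_g) in ℚ(x)⟨Dx⟩.
h₀' ⇒ L via d/dx closure of L₀.
L = 9 - 9·Dx + Dx^2 - Dx^3  (order 3).
h: a_k = 15, 3, -105/2, 1/2, 325/8, 1/40, -583/48, 1/1680, 5249/2688, 1/120960, …
ICs: h(0) = 15, h′(0) = 3, h′′(0) = -105.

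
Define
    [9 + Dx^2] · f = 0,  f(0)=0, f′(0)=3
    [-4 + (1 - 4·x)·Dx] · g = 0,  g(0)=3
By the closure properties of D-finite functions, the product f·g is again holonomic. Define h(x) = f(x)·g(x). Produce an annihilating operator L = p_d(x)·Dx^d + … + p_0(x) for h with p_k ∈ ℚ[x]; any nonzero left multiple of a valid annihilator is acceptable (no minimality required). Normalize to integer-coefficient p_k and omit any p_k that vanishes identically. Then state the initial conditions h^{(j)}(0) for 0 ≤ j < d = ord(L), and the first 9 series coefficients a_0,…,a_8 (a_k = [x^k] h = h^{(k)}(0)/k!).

L = (-9 + 36·x) + 8·Dx + (-1 + 4·x)·Dx^2  (order 2).
h: a_k = 0, 9, 36, 261/2, 522, 83763/40, 83763/10, 18762183/560, 18762183/140, …
ICs: h(0) = 0, h′(0) = 9.

f: a_k = 0, 3, 0, -9/2, 0, 81/40, 0, -243/560, 0, …
g: a_k = 3, 12, 48, 192, 768, 3072, 12288, 49152, 196608, …
f·g: L₀ = L_f ⊗_s L_g, ord ≤ 2·1.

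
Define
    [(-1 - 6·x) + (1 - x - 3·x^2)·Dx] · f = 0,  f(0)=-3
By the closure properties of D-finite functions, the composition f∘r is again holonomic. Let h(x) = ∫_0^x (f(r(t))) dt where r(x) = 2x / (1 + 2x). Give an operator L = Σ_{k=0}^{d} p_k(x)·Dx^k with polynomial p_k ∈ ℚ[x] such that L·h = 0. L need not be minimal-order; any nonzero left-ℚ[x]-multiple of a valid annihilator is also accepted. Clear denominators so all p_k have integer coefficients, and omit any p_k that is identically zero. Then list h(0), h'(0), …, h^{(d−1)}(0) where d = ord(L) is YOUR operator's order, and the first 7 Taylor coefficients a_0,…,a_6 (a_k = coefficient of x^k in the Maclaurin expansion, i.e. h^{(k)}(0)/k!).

L = (2 + 28·x)·Dx + (-1 - 4·x + 8·x^2 + 24·x^3)·Dx^2  (order 2).
h: a_k = 0, -3, -3, -12, 0, -432/5, 144, …
ICs: h(0) = 0, h′(0) = -3.

f: a_k = -3, -3, -12, -21, -57, -120, -291, …
Change of var in L_f (x↦r) gives L₀.
Integrate: L := L₀·Dx.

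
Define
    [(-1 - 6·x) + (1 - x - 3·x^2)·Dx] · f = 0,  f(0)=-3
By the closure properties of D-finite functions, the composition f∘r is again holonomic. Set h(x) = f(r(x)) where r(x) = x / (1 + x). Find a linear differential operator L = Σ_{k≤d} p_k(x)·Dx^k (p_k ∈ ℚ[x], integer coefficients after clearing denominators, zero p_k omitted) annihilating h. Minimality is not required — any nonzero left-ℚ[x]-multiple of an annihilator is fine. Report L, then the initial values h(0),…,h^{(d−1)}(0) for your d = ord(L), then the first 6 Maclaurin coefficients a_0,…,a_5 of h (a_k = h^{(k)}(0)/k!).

f: a_k = -3, -3, -12, -21, -57, -120, …
Change of var in L_f (x↦r) gives L₀.
L = (1 + 7·x) + (-1 - 2·x + 2·x^2 + 3·x^3)·Dx  (order 1).
h: a_k = -3, -3, -9, 0, -27, 27, …
ICs: h(0) = -3.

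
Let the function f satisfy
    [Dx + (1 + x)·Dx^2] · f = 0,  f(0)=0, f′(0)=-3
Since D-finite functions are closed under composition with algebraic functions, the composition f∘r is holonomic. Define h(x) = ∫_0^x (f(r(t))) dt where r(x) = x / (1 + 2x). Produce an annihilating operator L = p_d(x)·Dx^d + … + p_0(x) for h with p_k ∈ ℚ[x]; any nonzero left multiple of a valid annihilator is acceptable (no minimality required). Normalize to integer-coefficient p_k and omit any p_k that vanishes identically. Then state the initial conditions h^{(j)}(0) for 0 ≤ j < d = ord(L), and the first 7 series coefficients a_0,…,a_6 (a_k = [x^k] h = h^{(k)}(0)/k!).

f: a_k = 0, -3, 3/2, -1, 3/4, -3/5, 1/2, …
L₀ from L_f via x↦r, Dx↦r'^{-1}Dx.
∫: right-multiply L₀ by Dx.
L = (5 + 12·x)·Dx^2 + (1 + 5·x + 6·x^2)·Dx^3  (order 3).
h: a_k = 0, 0, -3/2, 5/2, -19/4, 39/4, -211/10, …
ICs: h(0) = 0, h′(0) = 0, h′′(0) = -3.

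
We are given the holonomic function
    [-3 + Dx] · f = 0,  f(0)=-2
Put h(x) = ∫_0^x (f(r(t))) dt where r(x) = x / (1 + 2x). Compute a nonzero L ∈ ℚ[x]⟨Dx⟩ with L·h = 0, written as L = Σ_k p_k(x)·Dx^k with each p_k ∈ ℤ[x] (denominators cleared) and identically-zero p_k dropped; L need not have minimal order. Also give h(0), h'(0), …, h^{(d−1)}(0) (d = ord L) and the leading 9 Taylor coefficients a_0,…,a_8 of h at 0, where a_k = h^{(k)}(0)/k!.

f: a_k = -2, -6, -9, -9, -27/4, -81/20, -81/40, -243/280, -729/2240, …
Change of var in L_f (x↦r) gives L₀.
h=∫₀ˣh₀: take L = L₀·Dx.
L = -3·Dx + (1 + 4·x + 4·x^2)·Dx^2  (order 2).
h: a_k = 0, -2, -3, 1, 3/4, -51/20, 173/40, -1581/280, 12441/2240, …
ICs: h(0) = 0, h′(0) = -2.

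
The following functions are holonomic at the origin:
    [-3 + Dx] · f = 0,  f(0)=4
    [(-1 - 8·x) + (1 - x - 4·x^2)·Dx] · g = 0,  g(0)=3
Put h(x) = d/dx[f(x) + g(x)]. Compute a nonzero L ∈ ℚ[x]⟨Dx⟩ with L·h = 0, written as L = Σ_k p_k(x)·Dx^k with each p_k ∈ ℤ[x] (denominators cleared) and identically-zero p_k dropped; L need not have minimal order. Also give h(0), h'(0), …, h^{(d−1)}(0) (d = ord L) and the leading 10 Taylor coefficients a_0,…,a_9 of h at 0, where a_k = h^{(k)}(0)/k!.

f: a_k = 4, 12, 18, 18, 27/2, 81/10, 81/20, 243/140, 729/1120, 243/1120, …
g: a_k = 3, 3, 15, 27, 87, 195, 543, 1323, 3495, 8787, …
f+g: L₀ = lclm(L_f,L_g), ord ≤ 1+1.
Differentiate: ansatz ord ≤ ord L₀ ⇒ L.
L = (72 + 1314·x + 1440·x^2 + 6336·x^3 + 3456·x^4) + (-45 - 426·x - 783·x^2 - 1968·x^3 + 720·x^4 + 1152·x^5)·Dx + (7 - 4·x + 101·x^2 - 48·x^3 - 624·x^4 - 384·x^5)·Dx^2  (order 2).
h: a_k = 15, 66, 135, 402, 2031/2, 32823/10, 185463/20, 3915129/140, 88575147/1120, 254991129/1120, …
ICs: h(0) = 15, h′(0) = 66.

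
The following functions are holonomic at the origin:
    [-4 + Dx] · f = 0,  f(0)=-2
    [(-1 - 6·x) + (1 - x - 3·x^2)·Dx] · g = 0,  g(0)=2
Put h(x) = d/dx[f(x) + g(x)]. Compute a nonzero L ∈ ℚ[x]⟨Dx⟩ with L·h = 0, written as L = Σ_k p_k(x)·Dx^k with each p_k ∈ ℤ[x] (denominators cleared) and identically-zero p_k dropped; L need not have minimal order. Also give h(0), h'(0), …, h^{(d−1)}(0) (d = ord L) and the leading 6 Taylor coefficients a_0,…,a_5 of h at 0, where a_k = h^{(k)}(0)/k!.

L = (20 + 496·x + 552·x^2 + 2160·x^3 + 1296·x^4) + (-13 - 112·x - 298·x^2 - 516·x^3 + 360·x^4 + 432·x^5)·Dx + (2 - 3·x + 40·x^2 - 6·x^3 - 171·x^4 - 108·x^5)·Dx^2  (order 2).
h: a_k = -6, -16, -22, 200/3, 944/3, 16436/15, …
ICs: h(0) = -6, h′(0) = -16.

f: a_k = -2, -8, -16, -64/3, -64/3, -256/15, …
g: a_k = 2, 2, 8, 14, 38, 80, …
Weyl lclm of L_f,L_g ⇒ L₀ (ord ≤ 2).
Derive L from L₀ (diff closure).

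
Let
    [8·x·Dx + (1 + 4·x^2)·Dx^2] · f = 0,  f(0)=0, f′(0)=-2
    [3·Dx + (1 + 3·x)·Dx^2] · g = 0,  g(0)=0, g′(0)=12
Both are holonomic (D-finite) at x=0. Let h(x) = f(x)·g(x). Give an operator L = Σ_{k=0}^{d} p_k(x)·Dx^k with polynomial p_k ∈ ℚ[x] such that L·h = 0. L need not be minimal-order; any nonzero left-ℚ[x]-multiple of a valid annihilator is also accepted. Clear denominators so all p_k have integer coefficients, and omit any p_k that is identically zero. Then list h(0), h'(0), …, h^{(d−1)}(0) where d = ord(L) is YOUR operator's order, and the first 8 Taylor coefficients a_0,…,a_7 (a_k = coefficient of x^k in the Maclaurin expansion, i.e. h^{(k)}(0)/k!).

f: a_k = 0, -2, 0, 8/3, 0, -32/5, 0, 128/7, …
g: a_k = 0, 12, -18, 36, -81, 972/5, -486, 8748/7, …
f·g: L₀ = L_f ⊗_s L_g, ord ≤ 2·2.
L = (1632 + 8496·x + 23040·x^2 + 110016·x^3 + 207360·x^4 + 269568·x^5 + 82944·x^7)·Dx + (418 + 6672·x + 44112·x^2 + 151488·x^3 + 393984·x^4 + 642816·x^5 + 725760·x^6 + 82944·x^7 + 290304·x^8)·Dx^2 + (204 + 1844·x + 12096·x^2 + 47408·x^3 + 122880·x^4 + 240192·x^5 + 331776·x^6 + 361728·x^7 + 82944·x^8 + 165888·x^9)·Dx^3 + (25 + 246·x + 1217·x^2 + 4128·x^3 + 10624·x^4 + 22080·x^5 + 34272·x^6 + 41472·x^7 + 43776·x^8 + 13824·x^9 + 20736·x^10)·Dx^4  (order 4).
h: a_k = 0, 0, -24, 36, -40, 114, -1848/5, 4356/5, …
ICs: h(0) = 0, h′(0) = 0, h′′(0) = -48, h′′′(0) = 216.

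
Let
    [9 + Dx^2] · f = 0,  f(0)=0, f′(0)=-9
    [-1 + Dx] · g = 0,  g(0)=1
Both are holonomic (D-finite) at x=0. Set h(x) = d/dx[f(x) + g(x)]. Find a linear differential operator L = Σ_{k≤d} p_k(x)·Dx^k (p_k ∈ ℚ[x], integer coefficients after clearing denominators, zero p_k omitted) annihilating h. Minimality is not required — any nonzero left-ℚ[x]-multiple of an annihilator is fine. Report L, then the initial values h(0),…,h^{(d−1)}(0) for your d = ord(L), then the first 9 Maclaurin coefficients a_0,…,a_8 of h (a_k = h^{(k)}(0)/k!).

L = 9 - 9·Dx + Dx^2 - Dx^3  (order 3).
h: a_k = -8, 1, 41, 1/6, -91/3, 1/120, 3281/360, 1/5040, -7381/5040, …
ICs: h(0) = -8, h′(0) = 1, h′′(0) = 82.

f: a_k = 0, -9, 0, 27/2, 0, -243/40, 0, 729/560, 0, …
g: a_k = 1, 1, 1/2, 1/6, 1/24, 1/120, 1/720, 1/5040, 1/40320, …
Sum ⇒ L₀ = lclm(L_f,L_g) in ℚ(x)⟨Dx⟩.
Derive L from L₀ (diff closure).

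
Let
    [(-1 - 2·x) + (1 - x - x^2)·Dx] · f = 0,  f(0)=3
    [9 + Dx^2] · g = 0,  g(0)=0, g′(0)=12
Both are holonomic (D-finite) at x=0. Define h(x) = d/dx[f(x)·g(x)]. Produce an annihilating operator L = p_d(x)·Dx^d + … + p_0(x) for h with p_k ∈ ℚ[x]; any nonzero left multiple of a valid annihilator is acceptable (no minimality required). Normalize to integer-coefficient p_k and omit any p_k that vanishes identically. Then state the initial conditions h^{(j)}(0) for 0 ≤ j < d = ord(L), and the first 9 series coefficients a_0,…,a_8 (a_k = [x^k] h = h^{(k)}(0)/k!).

f: a_k = 3, 3, 6, 9, 15, 24, 39, 63, 102, …
g: a_k = 0, 12, 0, -18, 0, 81/10, 0, -243/140, 0, …
f·g: L₀ = L_f ⊗_s L_g, ord ≤ 1·2.
h₀' ⇒ L via d/dx closure of L₀.
L = (3 - 162·x - 81·x^2 + 162·x^3 + 81·x^4) + (-12 - 6·x + 54·x^2 + 36·x^3)·Dx + (7 - 16·x - 7·x^2 + 18·x^3 + 9·x^4)·Dx^2  (order 2).
h: a_k = 36, 72, 54, 216, 963/2, 4509/5, 6759/4, 109674/35, 1277613/224, …
ICs: h(0) = 36, h′(0) = 72.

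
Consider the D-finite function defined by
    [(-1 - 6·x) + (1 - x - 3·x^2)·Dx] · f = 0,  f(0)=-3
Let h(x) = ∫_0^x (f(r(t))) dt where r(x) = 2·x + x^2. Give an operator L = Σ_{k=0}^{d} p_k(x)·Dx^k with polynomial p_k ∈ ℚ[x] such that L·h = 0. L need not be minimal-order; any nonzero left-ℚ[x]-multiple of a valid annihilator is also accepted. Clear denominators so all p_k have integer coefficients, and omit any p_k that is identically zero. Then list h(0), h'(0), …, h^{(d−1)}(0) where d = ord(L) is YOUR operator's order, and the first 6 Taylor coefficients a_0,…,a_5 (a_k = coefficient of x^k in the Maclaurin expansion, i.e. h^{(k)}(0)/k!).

L = (2 + 26·x + 36·x^2 + 12·x^3)·Dx + (-1 + 2·x + 13·x^2 + 12·x^3 + 3·x^4)·Dx^2  (order 2).
h: a_k = 0, -3, -3, -17, -54, -1176/5, …
ICs: h(0) = 0, h′(0) = -3.

f: a_k = -3, -3, -12, -21, -57, -120, …
f∘r: x↦r, Dx↦Dx/r' in L_f ⇒ L₀.
h=∫h₀ ⇒ L = L₀·Dx.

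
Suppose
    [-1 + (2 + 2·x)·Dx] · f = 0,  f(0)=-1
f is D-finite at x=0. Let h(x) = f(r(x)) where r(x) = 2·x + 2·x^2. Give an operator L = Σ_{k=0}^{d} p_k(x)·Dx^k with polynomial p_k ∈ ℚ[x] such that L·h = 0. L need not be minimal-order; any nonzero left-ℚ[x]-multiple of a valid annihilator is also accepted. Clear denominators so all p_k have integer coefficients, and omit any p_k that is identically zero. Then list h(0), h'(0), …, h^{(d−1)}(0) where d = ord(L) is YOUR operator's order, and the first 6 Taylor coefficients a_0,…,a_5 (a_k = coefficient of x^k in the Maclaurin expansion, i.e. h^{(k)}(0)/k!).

f: a_k = -1, -1/2, 1/8, -1/16, 5/128, -7/256, …
Substitute x→r, Dx→(1/r')Dx; clear ⇒ L₀.
L = (-1 - 2·x) + (1 + 2·x + 2·x^2)·Dx  (order 1).
h: a_k = -1, -1, -1/2, 1/2, -3/8, 1/8, …
ICs: h(0) = -1.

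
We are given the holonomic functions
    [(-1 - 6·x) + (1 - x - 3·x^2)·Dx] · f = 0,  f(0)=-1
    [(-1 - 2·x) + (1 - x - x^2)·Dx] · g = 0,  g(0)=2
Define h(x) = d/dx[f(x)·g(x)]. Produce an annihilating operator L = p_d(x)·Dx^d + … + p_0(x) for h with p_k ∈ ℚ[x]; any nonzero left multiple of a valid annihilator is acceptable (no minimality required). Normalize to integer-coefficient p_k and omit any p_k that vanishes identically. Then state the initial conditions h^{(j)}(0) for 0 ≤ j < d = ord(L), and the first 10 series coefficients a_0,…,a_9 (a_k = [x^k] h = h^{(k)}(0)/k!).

f: a_k = -1, -1, -4, -7, -19, -40, -97, -217, -508, -1159, …
g: a_k = 2, 2, 4, 6, 10, 16, 26, 42, 68, 110, …
L₀ := L_f ⊗_s L_g (sym. prod.), ord ≤ 1.
Differentiate: ansatz ord ≤ ord L₀ ⇒ L.
L = (7 + 6·x - 15·x^2 - 108·x^3 + 15·x^4 + 180·x^5 + 90·x^6) + (-1 - x + 15·x^2 - x^3 - 45·x^4 - 3·x^5 + 42·x^6 + 18·x^7)·Dx  (order 1).
h: a_k = -4, -28, -96, -336, -980, -2844, -7728, -20752, -54144, -139760, …
ICs: h(0) = -4.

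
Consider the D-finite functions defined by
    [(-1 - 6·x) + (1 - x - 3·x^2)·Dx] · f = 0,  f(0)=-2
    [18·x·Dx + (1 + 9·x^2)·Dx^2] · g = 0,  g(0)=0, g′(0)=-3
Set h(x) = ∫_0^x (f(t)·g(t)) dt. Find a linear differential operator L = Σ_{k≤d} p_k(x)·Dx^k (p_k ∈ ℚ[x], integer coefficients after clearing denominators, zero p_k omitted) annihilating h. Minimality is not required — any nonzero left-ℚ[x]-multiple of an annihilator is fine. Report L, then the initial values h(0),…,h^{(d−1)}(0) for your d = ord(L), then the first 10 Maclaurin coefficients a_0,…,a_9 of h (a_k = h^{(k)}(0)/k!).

L = (6 + 18·x + 162·x^2)·Dx + (2 - 6·x + 36·x^2 + 162·x^3)·Dx^2 + (-1 + x - 6·x^2 + 9·x^3 + 27·x^4)·Dx^3  (order 3).
h: a_k = 0, 0, 3, 2, 3/2, 24/5, 116/5, 1056/35, 69/140, 7438/105, …
ICs: h(0) = 0, h′(0) = 0, h′′(0) = 6.

f: a_k = -2, -2, -8, -14, -38, -80, -194, -434, -1016, -2318, …
g: a_k = 0, -3, 0, 9, 0, -243/5, 0, 2187/7, 0, -2187, …
f·g: L₀ = L_f ⊗_s L_g, ord ≤ 1·2.
∫: right-multiply L₀ by Dx.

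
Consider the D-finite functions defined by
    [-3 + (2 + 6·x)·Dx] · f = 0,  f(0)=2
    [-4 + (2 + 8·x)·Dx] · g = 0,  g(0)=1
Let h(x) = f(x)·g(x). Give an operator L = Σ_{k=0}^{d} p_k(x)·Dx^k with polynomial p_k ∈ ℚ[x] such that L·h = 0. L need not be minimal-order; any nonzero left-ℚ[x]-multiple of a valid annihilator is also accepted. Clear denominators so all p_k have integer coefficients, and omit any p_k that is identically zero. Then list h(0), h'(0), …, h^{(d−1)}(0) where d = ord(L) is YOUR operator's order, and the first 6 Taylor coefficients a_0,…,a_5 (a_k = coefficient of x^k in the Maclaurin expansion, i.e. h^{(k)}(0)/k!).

L = (-7 - 24·x) + (2 + 14·x + 24·x^2)·Dx  (order 1).
h: a_k = 2, 7, -1/4, 7/8, -197/64, 1393/128, …
ICs: h(0) = 2.

f: a_k = 2, 3, -9/4, 27/8, -405/64, 1701/128, …
g: a_k = 1, 2, -2, 4, -10, 28, …
Sym-product of L_f,L_g gives L₀ (≤ ord 1).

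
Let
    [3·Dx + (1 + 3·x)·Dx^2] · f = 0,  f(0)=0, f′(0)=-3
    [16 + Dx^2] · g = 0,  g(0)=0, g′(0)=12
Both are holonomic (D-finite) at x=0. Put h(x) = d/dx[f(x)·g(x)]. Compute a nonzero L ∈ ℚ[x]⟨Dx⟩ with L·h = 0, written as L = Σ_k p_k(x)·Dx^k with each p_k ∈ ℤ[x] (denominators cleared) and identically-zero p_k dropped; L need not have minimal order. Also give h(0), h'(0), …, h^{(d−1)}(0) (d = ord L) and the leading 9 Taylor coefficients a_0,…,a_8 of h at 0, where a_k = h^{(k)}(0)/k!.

L = (-252256 - 1400832·x + 774144·x^2 + 36937728·x^3 + 133871616·x^4 + 191102976·x^5 + 95551488·x^6) + (-43296 + 45216·x + 2557440·x^2 + 11404800·x^3 + 19906560·x^4 + 11943936·x^5)·Dx + (-14630 - 16992·x + 831600·x^2 + 6110208·x^3 + 17853696·x^4 + 23887872·x^5 + 11943936·x^6)·Dx^2 + (-2706 + 2826·x + 159840·x^2 + 712800·x^3 + 1244160·x^4 + 746496·x^5)·Dx^3 + (71 + 4410·x + 48951·x^2 + 237600·x^3 + 592920·x^4 + 746496·x^5 + 373248·x^6)·Dx^4  (order 4).
h: a_k = 0, -72, 162, -48, 495, -2232, 32382/5, -670624/35, 4049649/70, …
ICs: h(0) = 0, h′(0) = -72, h′′(0) = 324, h′′′(0) = -288.

f: a_k = 0, -3, 9/2, -9, 81/4, -243/5, 243/2, -2187/7, 6561/8, …
g: a_k = 0, 12, 0, -32, 0, 128/5, 0, -1024/105, 0, …
L₀ := L_f ⊗_s L_g (sym. prod.), ord ≤ 4.
Derive L from L₀ (diff closure).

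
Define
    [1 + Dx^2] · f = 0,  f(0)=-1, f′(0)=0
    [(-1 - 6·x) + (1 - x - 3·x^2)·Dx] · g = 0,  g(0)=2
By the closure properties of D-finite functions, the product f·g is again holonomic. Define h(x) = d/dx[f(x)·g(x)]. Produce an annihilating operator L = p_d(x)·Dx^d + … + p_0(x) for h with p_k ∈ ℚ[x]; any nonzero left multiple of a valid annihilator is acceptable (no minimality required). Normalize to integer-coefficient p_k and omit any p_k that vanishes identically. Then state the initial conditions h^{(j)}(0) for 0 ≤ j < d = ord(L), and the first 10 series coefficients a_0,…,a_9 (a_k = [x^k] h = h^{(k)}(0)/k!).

L = (83 - 2·x - 5·x^2 + 6·x^3 + 9·x^4) + (16 + 98·x + 18·x^2 + 36·x^3)·Dx + (-5 + 4·x + 13·x^2 + 6·x^3 + 9·x^4)·Dx^2  (order 2).
h: a_k = -2, -14, -39, -409/3, -4385/12, -63119/60, -994343/360, -18558737/2520, -42422969/2240, -8828926199/181440, …
ICs: h(0) = -2, h′(0) = -14.

f: a_k = -1, 0, 1/2, 0, -1/24, 0, 1/720, 0, -1/40320, 0, …
g: a_k = 2, 2, 8, 14, 38, 80, 194, 434, 1016, 2318, …
h₀=f·g: eliminate ⇒ L₀, order ≤ 2·1.
h=h₀': d/dx-closure on L₀ ⇒ L.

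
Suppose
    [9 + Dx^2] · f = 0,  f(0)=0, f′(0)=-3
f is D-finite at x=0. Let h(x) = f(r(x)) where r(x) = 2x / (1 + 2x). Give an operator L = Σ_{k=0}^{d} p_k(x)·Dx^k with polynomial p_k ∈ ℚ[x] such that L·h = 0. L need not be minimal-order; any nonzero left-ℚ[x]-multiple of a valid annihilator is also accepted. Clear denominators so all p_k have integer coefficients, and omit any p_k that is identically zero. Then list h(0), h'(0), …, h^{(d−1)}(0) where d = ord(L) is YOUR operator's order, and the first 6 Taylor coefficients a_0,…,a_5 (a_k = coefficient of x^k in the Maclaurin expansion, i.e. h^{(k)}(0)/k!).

L = 36 + (4 + 24·x + 48·x^2 + 32·x^3)·Dx + (1 + 8·x + 24·x^2 + 32·x^3 + 16·x^4)·Dx^2  (order 2).
h: a_k = 0, -6, 12, 12, -168, 3516/5, …
ICs: h(0) = 0, h′(0) = -6.

f: a_k = 0, -3, 0, 9/2, 0, -81/40, …
f∘r: x↦r, Dx↦Dx/r' in L_f ⇒ L₀.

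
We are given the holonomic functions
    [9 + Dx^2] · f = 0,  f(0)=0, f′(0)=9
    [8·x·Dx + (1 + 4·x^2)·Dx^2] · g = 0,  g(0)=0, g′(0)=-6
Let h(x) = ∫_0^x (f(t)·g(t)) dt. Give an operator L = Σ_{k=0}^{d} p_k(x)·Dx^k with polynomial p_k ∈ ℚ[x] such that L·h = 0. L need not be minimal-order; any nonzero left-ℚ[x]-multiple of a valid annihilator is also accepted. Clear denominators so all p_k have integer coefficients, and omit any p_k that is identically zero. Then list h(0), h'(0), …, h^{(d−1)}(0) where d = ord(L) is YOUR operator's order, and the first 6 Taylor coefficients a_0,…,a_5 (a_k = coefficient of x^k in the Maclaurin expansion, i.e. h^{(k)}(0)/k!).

L = (2925 + 31536·x^2 + 95904·x^4 + 186624·x^6 + 186624·x^8)·Dx + (2448·x + 20160·x^3 + 62208·x^5 + 82944·x^7)·Dx^2 + (442 + 5088·x^2 + 19008·x^4 + 41472·x^6 + 41472·x^8)·Dx^3 + (272·x + 2240·x^3 + 6912·x^5 + 9216·x^7)·Dx^4 + (13 + 176·x^2 + 928·x^4 + 2304·x^6 + 2304·x^8)·Dx^5  (order 5).
h: a_k = 0, 0, 0, -18, 0, 153/5, …
ICs: h(0) = 0, h′(0) = 0, h′′(0) = 0, h′′′(0) = -108, h′′′′(0) = 0.

f: a_k = 0, 9, 0, -27/2, 0, 243/40, …
g: a_k = 0, -6, 0, 8, 0, -96/5, …
f·g: L₀ = L_f ⊗_s L_g, ord ≤ 2·2.
Integrate: L := L₀·Dx.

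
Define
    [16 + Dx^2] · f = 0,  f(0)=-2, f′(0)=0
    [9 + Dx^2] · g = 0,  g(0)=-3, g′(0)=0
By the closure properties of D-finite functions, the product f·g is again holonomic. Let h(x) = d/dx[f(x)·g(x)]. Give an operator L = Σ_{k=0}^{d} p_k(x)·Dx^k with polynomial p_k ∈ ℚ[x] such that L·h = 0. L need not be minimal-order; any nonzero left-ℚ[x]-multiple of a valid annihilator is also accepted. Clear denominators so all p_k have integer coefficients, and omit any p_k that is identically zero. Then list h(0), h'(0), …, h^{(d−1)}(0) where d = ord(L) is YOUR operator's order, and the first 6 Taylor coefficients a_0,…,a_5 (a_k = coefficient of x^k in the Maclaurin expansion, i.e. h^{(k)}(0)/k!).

f: a_k = -2, 0, 16, 0, -64/3, 0, …
g: a_k = -3, 0, 27/2, 0, -81/8, 0, …
Sym-product of L_f,L_g gives L₀ (≤ ord 4).
h₀' ⇒ L via d/dx closure of L₀.
L = 49 + 50·Dx^2 + Dx^4  (order 4).
h: a_k = 0, -150, 0, 1201, 0, -11765/4, …
ICs: h(0) = 0, h′(0) = -150, h′′(0) = 0, h′′′(0) = 7206.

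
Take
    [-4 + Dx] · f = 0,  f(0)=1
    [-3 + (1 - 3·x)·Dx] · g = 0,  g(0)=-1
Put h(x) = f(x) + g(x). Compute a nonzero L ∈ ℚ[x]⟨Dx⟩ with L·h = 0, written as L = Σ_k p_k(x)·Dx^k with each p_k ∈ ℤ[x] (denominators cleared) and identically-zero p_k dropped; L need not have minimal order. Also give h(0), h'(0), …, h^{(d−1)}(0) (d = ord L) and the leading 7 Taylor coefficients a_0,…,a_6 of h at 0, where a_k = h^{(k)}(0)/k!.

L = (24 + 144·x) + (-2 - 96·x + 144·x^2)·Dx + (-1 + 15·x - 36·x^2)·Dx^2  (order 2).
h: a_k = 0, 1, -1, -49/3, -211/3, -3517/15, -32549/45, …
ICs: h(0) = 0, h′(0) = 1.

f: a_k = 1, 4, 8, 32/3, 32/3, 128/15, 256/45, …
g: a_k = -1, -3, -9, -27, -81, -243, -729, …
Sum ⇒ L₀ = lclm(L_f,L_g) in ℚ(x)⟨Dx⟩.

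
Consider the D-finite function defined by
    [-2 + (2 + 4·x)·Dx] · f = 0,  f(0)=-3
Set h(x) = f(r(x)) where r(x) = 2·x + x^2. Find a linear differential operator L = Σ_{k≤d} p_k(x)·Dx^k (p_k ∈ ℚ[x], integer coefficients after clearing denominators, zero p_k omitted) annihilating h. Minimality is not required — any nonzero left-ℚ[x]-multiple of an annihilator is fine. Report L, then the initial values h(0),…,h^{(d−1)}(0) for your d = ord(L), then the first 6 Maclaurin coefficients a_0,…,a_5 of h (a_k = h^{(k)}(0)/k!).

L = (-2 - 2·x) + (1 + 4·x + 2·x^2)·Dx  (order 1).
h: a_k = -3, -6, 3, -6, 27/2, -33, …
ICs: h(0) = -3.

f: a_k = -3, -3, 3/2, -3/2, 15/8, -21/8, …
f∘r: x↦r, Dx↦Dx/r' in L_f ⇒ L₀.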